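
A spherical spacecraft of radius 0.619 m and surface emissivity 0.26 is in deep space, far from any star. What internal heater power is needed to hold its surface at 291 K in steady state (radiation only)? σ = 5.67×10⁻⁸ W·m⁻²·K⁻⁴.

P ≈ 509 W

P = εσ·4πr²·T⁴.
4πr² = 4.815 m²; T⁴ = 7.171×10⁹ K⁴.
P = 0.26·5.67×10⁻⁸·4.815·7.171×10⁹.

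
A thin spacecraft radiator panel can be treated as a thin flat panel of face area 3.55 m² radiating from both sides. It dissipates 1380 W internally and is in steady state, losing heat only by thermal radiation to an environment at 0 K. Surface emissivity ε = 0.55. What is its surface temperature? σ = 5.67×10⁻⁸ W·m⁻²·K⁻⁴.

T ≈ 281 K

Steady state: internal power = radiated power, P = εσA T⁴.
Radiating area A = 2·3.55 = 7.100 m².
T⁴ = P/(εσA) = 1380/(0.55·5.67×10⁻⁸·7.100) = 6.233×10⁹ K⁴.
T = (6.233×10⁹)^(1/4).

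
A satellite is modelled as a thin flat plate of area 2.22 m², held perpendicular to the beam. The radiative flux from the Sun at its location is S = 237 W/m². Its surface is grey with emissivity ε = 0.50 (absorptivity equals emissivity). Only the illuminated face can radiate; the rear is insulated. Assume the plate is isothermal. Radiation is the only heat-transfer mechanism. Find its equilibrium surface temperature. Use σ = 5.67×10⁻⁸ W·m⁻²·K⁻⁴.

T ≈ 254 K

At equilibrium, absorbed power = emitted power.
Absorbing cross-section = A = 2.220 m²; emitting surface = A = 2.220 m² (ratio 1).
εS·A_cross = εσ·A_surf·T⁴  ⇒  T⁴ = S/(1σ)   (ε cancels).
T⁴ = 237/(1·5.67×10⁻⁸) = 4.180×10⁹ K⁴.
T = (4.180×10⁹)^(1/4).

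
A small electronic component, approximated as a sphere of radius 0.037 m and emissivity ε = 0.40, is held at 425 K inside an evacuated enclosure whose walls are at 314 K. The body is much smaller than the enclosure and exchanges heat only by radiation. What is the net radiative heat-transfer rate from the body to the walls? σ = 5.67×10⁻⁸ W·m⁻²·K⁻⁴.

For a small grey body in a large enclosure: P_net = εσA(T_body⁴ − T_wall⁴).
A = 4πr² = 0.01720 m²; T_body⁴ − T_wall⁴ = 3.263×10¹⁰ − 9.721×10⁹ = 2.290×10¹⁰ K⁴.
|P_net| = 0.40·5.67×10⁻⁸·0.01720·2.290×10¹⁰.

P_net ≈ 8.94 W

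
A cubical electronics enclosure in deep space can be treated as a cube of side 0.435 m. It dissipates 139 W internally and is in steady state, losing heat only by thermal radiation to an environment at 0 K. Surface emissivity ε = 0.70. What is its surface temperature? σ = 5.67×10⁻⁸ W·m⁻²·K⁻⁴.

T ≈ 236 K

Steady state: internal power = radiated power, P = εσA T⁴.
Radiating area A = 6L² = 1.135 m².
T⁴ = P/(εσA) = 139/(0.70·5.67×10⁻⁸·1.135) = 3.085×10⁹ K⁴.
T = (3.085×10⁹)^(1/4).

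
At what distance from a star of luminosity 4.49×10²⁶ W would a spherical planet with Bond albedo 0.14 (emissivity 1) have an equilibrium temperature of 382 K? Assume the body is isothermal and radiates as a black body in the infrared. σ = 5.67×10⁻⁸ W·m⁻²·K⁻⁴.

For an isothermal black-emitting sphere, (1−a)S·πr² = σ·4πr²·T⁴ ⇒ S = 4σT⁴/(1−a).
S = 4·5.67×10⁻⁸·(382)⁴/0.860 = 5616 W/m².
Flux falls as S = L/(4πd²), so d = √(L/(4πS)) = √(4.49×10²⁶/(4π·5616)).

d ≈ 7.98×10¹⁰ m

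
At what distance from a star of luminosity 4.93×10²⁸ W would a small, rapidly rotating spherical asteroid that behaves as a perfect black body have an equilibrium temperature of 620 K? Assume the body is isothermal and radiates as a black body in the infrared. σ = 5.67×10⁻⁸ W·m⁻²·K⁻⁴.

d ≈ 3.42×10¹¹ m

For an isothermal black-emitting sphere, (1−a)S·πr² = σ·4πr²·T⁴ ⇒ S = 4σT⁴/(1−a).
S = 4·5.67×10⁻⁸·(620)⁴/1.00 = 33510 W/m².
Flux falls as S = L/(4πd²), so d = √(L/(4πS)) = √(4.93×10²⁸/(4π·33510)).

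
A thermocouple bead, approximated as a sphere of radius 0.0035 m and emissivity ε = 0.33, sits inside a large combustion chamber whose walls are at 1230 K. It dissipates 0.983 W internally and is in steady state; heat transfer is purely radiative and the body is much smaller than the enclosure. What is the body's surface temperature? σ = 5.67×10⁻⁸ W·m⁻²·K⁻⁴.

For a small grey body in a large enclosure, net radiated power = εσA(T⁴ − T_w⁴).
Steady state: P = εσA(T⁴ − T_w⁴) with A = 4πr² = 1.539×10⁻⁴ m².
T⁴ = P/(εσA) + T_w⁴ = 0.983/(0.33·5.67×10⁻⁸·1.539×10⁻⁴) + (1230)⁴
    = 3.413×10¹¹ + 2.289×10¹² = 2.630×10¹² K⁴.

T ≈ 1270 K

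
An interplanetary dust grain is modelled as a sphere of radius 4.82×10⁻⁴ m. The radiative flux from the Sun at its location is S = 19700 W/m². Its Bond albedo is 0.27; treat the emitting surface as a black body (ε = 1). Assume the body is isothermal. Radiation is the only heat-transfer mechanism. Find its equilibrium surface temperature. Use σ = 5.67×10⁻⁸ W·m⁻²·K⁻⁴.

T ≈ 502 K

At equilibrium, absorbed power = emitted power.
Absorbing cross-section = πr² = 7.299×10⁻⁷ m²; emitting surface = 4πr² = 2.919×10⁻⁶ m² (ratio 4).
(1−a)S·A_cross = εσ·A_surf·T⁴  ⇒  T⁴ = (1−a)S/(4σ).
T⁴ = 0.730·19700/(4·5.67×10⁻⁸) = 6.341×10¹⁰ K⁴.
T = (6.341×10¹⁰)^(1/4).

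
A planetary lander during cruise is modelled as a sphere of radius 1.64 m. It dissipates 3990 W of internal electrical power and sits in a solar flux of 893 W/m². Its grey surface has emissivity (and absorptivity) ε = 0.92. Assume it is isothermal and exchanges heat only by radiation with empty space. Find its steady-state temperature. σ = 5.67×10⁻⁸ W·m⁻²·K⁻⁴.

At steady state, absorbed solar power + internal power = radiated power.
Absorbed: α·S·A_cross = 0.92·893·8.450 = 6942 W (cross-section πr²).
Total input = 6942 + 3990 = 10930 W.
Radiated: εσ·A_surf·T⁴ with A_surf = 4πr² = 33.80 m².
T⁴ = 10930/(0.92·5.67×10⁻⁸·33.80) = 6.200×10⁹ K⁴.

T ≈ 281 K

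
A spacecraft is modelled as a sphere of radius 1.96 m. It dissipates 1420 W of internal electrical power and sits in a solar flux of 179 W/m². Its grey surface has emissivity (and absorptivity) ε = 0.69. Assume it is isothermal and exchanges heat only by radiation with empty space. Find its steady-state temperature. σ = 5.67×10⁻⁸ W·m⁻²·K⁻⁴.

At steady state, absorbed solar power + internal power = radiated power.
Absorbed: α·S·A_cross = 0.69·179·12.07 = 1491 W (cross-section πr²).
Total input = 1491 + 1420 = 2911 W.
Radiated: εσ·A_surf·T⁴ with A_surf = 4πr² = 48.27 m².
T⁴ = 2911/(0.69·5.67×10⁻⁸·48.27) = 1.541×10⁹ K⁴.

T ≈ 198 K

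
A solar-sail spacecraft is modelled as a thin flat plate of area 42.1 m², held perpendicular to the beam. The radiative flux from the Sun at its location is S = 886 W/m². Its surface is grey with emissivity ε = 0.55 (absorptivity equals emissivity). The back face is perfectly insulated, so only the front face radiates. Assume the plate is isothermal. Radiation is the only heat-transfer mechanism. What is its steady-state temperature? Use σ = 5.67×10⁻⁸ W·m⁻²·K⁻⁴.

T ≈ 354 K

At equilibrium, absorbed power = emitted power.
Absorbing cross-section = A = 42.10 m²; emitting surface = A = 42.10 m² (ratio 1).
εS·A_cross = εσ·A_surf·T⁴  ⇒  T⁴ = S/(1σ)   (ε cancels).
T⁴ = 886/(1·5.67×10⁻⁸) = 1.563×10¹⁰ K⁴.
T = (1.563×10¹⁰)^(1/4).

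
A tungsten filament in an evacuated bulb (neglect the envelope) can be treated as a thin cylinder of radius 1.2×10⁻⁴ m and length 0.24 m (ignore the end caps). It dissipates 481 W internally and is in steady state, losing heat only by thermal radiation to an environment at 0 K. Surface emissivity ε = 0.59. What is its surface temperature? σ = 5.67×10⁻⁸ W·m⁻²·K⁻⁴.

Steady state: internal power = radiated power, P = εσA T⁴.
Radiating area A = 2πrL = 1.810×10⁻⁴ m².
T⁴ = P/(εσA) = 481/(0.59·5.67×10⁻⁸·1.810×10⁻⁴) = 7.946×10¹³ K⁴.
T = (7.946×10¹³)^(1/4).

T ≈ 2990 K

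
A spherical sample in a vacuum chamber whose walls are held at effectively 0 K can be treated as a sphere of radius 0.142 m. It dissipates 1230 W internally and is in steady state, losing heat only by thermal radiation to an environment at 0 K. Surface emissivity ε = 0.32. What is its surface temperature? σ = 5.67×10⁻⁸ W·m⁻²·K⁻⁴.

T ≈ 719 K

Steady state: internal power = radiated power, P = εσA T⁴.
Radiating area A = 4πr² = 0.2534 m².
T⁴ = P/(εσA) = 1230/(0.32·5.67×10⁻⁸·0.2534) = 2.675×10¹¹ K⁴.
T = (2.675×10¹¹)^(1/4).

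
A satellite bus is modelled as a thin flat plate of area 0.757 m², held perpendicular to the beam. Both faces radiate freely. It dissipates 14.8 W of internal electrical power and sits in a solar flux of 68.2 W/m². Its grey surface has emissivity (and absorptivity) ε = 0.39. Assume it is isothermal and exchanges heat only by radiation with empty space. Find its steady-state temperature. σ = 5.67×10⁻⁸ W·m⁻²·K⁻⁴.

T ≈ 180 K

At steady state, absorbed solar power + internal power = radiated power.
Absorbed: α·S·A_cross = 0.39·68.2·0.7570 = 20.13 W (cross-section A).
Total input = 20.13 + 14.8 = 34.93 W.
Radiated: εσ·A_surf·T⁴ with A_surf = 2A = 1.514 m².
T⁴ = 34.93/(0.39·5.67×10⁻⁸·1.514) = 1.043×10⁹ K⁴.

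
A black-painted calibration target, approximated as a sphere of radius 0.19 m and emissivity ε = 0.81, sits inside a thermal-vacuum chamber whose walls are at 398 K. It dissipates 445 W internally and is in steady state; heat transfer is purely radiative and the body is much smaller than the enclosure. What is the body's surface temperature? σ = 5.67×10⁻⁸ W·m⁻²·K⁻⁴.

For a small grey body in a large enclosure, net radiated power = εσA(T⁴ − T_w⁴).
Steady state: P = εσA(T⁴ − T_w⁴) with A = 4πr² = 0.4536 m².
T⁴ = P/(εσA) + T_w⁴ = 445/(0.81·5.67×10⁻⁸·0.4536) + (398)⁴
    = 2.136×10¹⁰ + 2.509×10¹⁰ = 4.645×10¹⁰ K⁴.

T ≈ 464 K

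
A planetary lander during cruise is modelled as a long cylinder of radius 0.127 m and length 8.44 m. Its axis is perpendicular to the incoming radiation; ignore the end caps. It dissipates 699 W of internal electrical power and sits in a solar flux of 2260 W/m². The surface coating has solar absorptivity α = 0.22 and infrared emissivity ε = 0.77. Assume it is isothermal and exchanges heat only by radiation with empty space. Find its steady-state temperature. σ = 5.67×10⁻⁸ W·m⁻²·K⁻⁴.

At steady state, absorbed solar power + internal power = radiated power.
Absorbed: α·S·A_cross = 0.22·2260·2.144 = 1066 W (cross-section 2rL).
Total input = 1066 + 699 = 1765 W.
Radiated: εσ·A_surf·T⁴ with A_surf = 2πrL = 6.735 m².
T⁴ = 1765/(0.77·5.67×10⁻⁸·6.735) = 6.002×10⁹ K⁴.

T ≈ 278 K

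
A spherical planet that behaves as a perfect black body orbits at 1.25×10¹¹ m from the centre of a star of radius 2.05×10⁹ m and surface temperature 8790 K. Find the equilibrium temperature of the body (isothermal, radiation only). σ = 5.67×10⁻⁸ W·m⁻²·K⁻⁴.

T ≈ 796 K

The star's surface emits σT_*⁴; at distance d the flux is S = σT_*⁴(R_*/d)².
S = 5.67×10⁻⁸·(8790)⁴·(2.05×10⁹/1.25×10¹¹)² = 91040 W/m².
For an isothermal sphere T⁴ = (1−a)S/(4σ) = 4.014×10¹¹ K⁴.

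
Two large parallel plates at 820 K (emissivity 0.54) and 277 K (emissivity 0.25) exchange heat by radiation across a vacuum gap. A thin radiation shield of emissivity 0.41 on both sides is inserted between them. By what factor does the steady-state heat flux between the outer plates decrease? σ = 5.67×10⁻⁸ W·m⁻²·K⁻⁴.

Without shield: q₀ = σΔ(T⁴)/(1/ε₁+1/ε₂−1) with denominator 4.852.
With shield the two gaps are in series; the resistances add: (1/ε₁+1/ε_s−1)+(1/ε_s+1/ε₂−1) = 3.291+5.439 = 8.730.
Heat-flux ratio q₀/q = 8.730/4.852.

factor ≈ 1.80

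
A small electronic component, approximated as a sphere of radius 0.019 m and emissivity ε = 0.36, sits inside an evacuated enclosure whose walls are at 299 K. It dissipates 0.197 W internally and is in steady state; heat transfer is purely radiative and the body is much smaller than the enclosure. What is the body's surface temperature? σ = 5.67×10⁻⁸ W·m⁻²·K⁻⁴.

For a small grey body in a large enclosure, net radiated power = εσA(T⁴ − T_w⁴).
Steady state: P = εσA(T⁴ − T_w⁴) with A = 4πr² = 0.004536 m².
T⁴ = P/(εσA) + T_w⁴ = 0.197/(0.36·5.67×10⁻⁸·0.004536) + (299)⁴
    = 2.127×10⁹ + 7.993×10⁹ = 1.012×10¹⁰ K⁴.

T ≈ 317 K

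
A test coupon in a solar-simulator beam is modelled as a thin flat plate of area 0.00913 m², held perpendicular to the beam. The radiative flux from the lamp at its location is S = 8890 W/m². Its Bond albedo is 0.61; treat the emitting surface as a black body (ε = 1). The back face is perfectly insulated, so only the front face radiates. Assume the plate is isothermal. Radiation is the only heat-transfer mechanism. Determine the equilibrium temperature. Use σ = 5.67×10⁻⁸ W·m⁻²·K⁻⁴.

At equilibrium, absorbed power = emitted power.
Absorbing cross-section = A = 0.009130 m²; emitting surface = A = 0.009130 m² (ratio 1).
(1−a)S·A_cross = εσ·A_surf·T⁴  ⇒  T⁴ = (1−a)S/(1σ).
T⁴ = 0.390·8890/(1·5.67×10⁻⁸) = 6.115×10¹⁰ K⁴.
T = (6.115×10¹⁰)^(1/4).

T ≈ 497 K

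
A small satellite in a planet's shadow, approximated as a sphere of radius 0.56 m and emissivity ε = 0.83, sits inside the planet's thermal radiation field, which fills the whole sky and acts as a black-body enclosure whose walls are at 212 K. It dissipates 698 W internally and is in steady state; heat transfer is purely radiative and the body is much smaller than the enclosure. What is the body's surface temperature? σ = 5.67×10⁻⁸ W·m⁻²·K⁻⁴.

T ≈ 276 K

For a small grey body in a large enclosure, net radiated power = εσA(T⁴ − T_w⁴).
Steady state: P = εσA(T⁴ − T_w⁴) with A = 4πr² = 3.941 m².
T⁴ = P/(εσA) + T_w⁴ = 698/(0.83·5.67×10⁻⁸·3.941) + (212)⁴
    = 3.764×10⁹ + 2.020×10⁹ = 5.784×10⁹ K⁴.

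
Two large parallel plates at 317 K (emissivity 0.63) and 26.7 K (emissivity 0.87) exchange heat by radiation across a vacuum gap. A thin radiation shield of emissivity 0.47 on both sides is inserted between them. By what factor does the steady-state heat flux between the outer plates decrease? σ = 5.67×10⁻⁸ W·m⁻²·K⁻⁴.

Without shield: q₀ = σΔ(T⁴)/(1/ε₁+1/ε₂−1) with denominator 1.737.
With shield the two gaps are in series; the resistances add: (1/ε₁+1/ε_s−1)+(1/ε_s+1/ε₂−1) = 2.715+2.277 = 4.992.
Heat-flux ratio q₀/q = 4.992/1.737.

factor ≈ 2.87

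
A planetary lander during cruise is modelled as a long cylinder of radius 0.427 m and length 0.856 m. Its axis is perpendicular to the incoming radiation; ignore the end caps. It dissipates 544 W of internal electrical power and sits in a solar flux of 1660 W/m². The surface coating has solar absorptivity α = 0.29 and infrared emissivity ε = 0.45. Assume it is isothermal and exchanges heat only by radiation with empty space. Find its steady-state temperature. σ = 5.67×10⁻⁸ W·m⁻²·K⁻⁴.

T ≈ 352 K

At steady state, absorbed solar power + internal power = radiated power.
Absorbed: α·S·A_cross = 0.29·1660·0.7310 = 351.9 W (cross-section 2rL).
Total input = 351.9 + 544 = 895.9 W.
Radiated: εσ·A_surf·T⁴ with A_surf = 2πrL = 2.297 m².
T⁴ = 895.9/(0.45·5.67×10⁻⁸·2.297) = 1.529×10¹⁰ K⁴.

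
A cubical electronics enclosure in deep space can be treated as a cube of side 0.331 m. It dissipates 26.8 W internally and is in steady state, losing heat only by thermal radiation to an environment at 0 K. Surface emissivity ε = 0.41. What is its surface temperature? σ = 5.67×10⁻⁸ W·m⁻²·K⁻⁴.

Steady state: internal power = radiated power, P = εσA T⁴.
Radiating area A = 6L² = 0.6574 m².
T⁴ = P/(εσA) = 26.8/(0.41·5.67×10⁻⁸·0.6574) = 1.754×10⁹ K⁴.
T = (1.754×10⁹)^(1/4).

T ≈ 205 K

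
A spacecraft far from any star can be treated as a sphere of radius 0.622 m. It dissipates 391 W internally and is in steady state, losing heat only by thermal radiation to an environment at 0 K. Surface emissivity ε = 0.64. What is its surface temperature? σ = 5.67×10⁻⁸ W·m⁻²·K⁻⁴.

T ≈ 217 K

Steady state: internal power = radiated power, P = εσA T⁴.
Radiating area A = 4πr² = 4.862 m².
T⁴ = P/(εσA) = 391/(0.64·5.67×10⁻⁸·4.862) = 2.216×10⁹ K⁴.
T = (2.216×10⁹)^(1/4).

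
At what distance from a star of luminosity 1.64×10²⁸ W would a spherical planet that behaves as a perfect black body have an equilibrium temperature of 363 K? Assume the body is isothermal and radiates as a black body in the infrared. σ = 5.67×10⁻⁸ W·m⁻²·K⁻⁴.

d ≈ 5.76×10¹¹ m

For an isothermal black-emitting sphere, (1−a)S·πr² = σ·4πr²·T⁴ ⇒ S = 4σT⁴/(1−a).
S = 4·5.67×10⁻⁸·(363)⁴/1.00 = 3938 W/m².
Flux falls as S = L/(4πd²), so d = √(L/(4πS)) = √(1.64×10²⁸/(4π·3938)).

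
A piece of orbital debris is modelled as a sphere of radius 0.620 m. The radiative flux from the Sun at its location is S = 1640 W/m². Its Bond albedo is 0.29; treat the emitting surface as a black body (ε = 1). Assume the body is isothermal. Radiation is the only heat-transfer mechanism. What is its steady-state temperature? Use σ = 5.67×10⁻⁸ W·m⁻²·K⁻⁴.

T ≈ 268 K

At equilibrium, absorbed power = emitted power.
Absorbing cross-section = πr² = 1.208 m²; emitting surface = 4πr² = 4.831 m² (ratio 4).
(1−a)S·A_cross = εσ·A_surf·T⁴  ⇒  T⁴ = (1−a)S/(4σ).
T⁴ = 0.710·1640/(4·5.67×10⁻⁸) = 5.134×10⁹ K⁴.
T = (5.134×10⁹)^(1/4).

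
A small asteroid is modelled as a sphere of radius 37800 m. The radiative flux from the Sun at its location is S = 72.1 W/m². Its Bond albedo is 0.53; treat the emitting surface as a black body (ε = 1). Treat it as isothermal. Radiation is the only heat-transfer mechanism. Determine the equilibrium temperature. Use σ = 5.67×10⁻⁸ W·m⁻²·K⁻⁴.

T ≈ 111 K

At equilibrium, absorbed power = emitted power.
Absorbing cross-section = πr² = 4.489×10⁹ m²; emitting surface = 4πr² = 1.796×10¹⁰ m² (ratio 4).
(1−a)S·A_cross = εσ·A_surf·T⁴  ⇒  T⁴ = (1−a)S/(4σ).
T⁴ = 0.470·72.1/(4·5.67×10⁻⁸) = 1.494×10⁸ K⁴.
T = (1.494×10⁸)^(1/4).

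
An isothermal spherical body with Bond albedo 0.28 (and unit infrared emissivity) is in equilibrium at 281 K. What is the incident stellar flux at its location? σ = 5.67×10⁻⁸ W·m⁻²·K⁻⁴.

(1−a)S·πr² = σ·4πr²·T⁴ ⇒ S = 4σT⁴/(1−a).
S = 4·5.67×10⁻⁸·6.235×10⁹/0.720.

S ≈ 1960 W/m²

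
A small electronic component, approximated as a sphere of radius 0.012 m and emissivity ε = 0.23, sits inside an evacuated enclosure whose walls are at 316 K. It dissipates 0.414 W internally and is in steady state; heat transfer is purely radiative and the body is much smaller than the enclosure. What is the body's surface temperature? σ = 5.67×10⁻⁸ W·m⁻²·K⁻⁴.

T ≈ 407 K

For a small grey body in a large enclosure, net radiated power = εσA(T⁴ − T_w⁴).
Steady state: P = εσA(T⁴ − T_w⁴) with A = 4πr² = 0.001810 m².
T⁴ = P/(εσA) + T_w⁴ = 0.414/(0.23·5.67×10⁻⁸·0.001810) + (316)⁴
    = 1.754×10¹⁰ + 9.971×10⁹ = 2.751×10¹⁰ K⁴.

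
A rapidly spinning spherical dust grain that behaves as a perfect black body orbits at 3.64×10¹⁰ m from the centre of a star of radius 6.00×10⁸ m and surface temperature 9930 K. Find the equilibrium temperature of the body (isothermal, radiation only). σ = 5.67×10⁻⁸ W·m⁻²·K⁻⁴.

T ≈ 901 K

The star's surface emits σT_*⁴; at distance d the flux is S = σT_*⁴(R_*/d)².
S = 5.67×10⁻⁸·(9930)⁴·(6.00×10⁸/3.64×10¹⁰)² = 1.498×10⁵ W/m².
For an isothermal sphere T⁴ = (1−a)S/(4σ) = 6.604×10¹¹ K⁴.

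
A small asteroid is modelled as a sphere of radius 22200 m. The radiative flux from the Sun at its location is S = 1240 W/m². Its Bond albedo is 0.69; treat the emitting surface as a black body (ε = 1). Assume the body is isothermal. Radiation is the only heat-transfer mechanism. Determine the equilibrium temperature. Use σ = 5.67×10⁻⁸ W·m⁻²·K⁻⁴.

T ≈ 203 K

At equilibrium, absorbed power = emitted power.
Absorbing cross-section = πr² = 1.548×10⁹ m²; emitting surface = 4πr² = 6.193×10⁹ m² (ratio 4).
(1−a)S·A_cross = εσ·A_surf·T⁴  ⇒  T⁴ = (1−a)S/(4σ).
T⁴ = 0.310·1240/(4·5.67×10⁻⁸) = 1.695×10⁹ K⁴.
T = (1.695×10⁹)^(1/4).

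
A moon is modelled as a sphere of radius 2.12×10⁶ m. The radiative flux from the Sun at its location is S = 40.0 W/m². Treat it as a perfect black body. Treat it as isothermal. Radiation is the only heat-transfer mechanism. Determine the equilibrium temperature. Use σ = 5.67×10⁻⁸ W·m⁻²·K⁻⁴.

T ≈ 115 K

At equilibrium, absorbed power = emitted power.
Absorbing cross-section = πr² = 1.412×10¹³ m²; emitting surface = 4πr² = 5.648×10¹³ m² (ratio 4).
S·A_cross = εσ·A_surf·T⁴  ⇒  T⁴ = S/(4σ).
T⁴ = 1.00·40.0/(4·5.67×10⁻⁸) = 1.764×10⁸ K⁴.
T = (1.764×10⁸)^(1/4).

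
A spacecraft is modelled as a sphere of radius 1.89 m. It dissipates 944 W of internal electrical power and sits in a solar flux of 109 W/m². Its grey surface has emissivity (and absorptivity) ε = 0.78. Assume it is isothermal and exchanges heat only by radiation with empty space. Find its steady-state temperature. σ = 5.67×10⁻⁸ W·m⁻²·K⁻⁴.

At steady state, absorbed solar power + internal power = radiated power.
Absorbed: α·S·A_cross = 0.78·109·11.22 = 954.1 W (cross-section πr²).
Total input = 954.1 + 944 = 1898 W.
Radiated: εσ·A_surf·T⁴ with A_surf = 4πr² = 44.89 m².
T⁴ = 1898/(0.78·5.67×10⁻⁸·44.89) = 9.561×10⁸ K⁴.

T ≈ 176 K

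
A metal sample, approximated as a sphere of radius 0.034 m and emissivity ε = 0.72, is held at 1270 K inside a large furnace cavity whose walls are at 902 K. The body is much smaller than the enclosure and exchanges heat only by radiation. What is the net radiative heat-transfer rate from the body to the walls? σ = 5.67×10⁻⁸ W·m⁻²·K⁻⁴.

For a small grey body in a large enclosure: P_net = εσA(T_body⁴ − T_wall⁴).
A = 4πr² = 0.01453 m²; T_body⁴ − T_wall⁴ = 2.601×10¹² − 6.620×10¹¹ = 1.939×10¹² K⁴.
|P_net| = 0.72·5.67×10⁻⁸·0.01453·1.939×10¹².

P_net ≈ 1150 W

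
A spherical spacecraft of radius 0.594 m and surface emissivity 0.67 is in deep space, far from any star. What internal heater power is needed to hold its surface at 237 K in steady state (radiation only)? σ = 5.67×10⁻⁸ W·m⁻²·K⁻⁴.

P ≈ 531 W

P = εσ·4πr²·T⁴.
4πr² = 4.434 m²; T⁴ = 3.155×10⁹ K⁴.
P = 0.67·5.67×10⁻⁸·4.434·3.155×10⁹.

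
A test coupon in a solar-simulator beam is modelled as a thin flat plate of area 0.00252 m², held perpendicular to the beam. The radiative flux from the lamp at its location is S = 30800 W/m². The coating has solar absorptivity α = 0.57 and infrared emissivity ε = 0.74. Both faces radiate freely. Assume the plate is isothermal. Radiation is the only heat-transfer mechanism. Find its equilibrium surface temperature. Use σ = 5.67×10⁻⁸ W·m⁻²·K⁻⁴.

At equilibrium, absorbed power = emitted power.
Absorbing cross-section = A = 0.002520 m²; emitting surface = 2A = 0.005040 m² (ratio 2).
αS·A_cross = εσ·A_surf·T⁴  ⇒  T⁴ = αS/(ε·2σ).
T⁴ = 0.570·30800/(0.74·2·5.67×10⁻⁸) = 2.092×10¹¹ K⁴.
T = (2.092×10¹¹)^(1/4).

T ≈ 676 K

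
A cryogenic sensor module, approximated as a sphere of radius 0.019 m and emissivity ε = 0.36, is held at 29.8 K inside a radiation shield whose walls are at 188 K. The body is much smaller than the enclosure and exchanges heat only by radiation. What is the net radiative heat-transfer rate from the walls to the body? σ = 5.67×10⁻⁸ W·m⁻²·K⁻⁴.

P_net ≈ 0.116 W

For a small grey body in a large enclosure: P_net = εσA(T_body⁴ − T_wall⁴).
A = 4πr² = 0.004536 m²; T_body⁴ − T_wall⁴ = 7.886×10⁵ − 1.249×10⁹ = -1.248×10⁹ K⁴.
|P_net| = 0.36·5.67×10⁻⁸·0.004536·1.248×10⁹.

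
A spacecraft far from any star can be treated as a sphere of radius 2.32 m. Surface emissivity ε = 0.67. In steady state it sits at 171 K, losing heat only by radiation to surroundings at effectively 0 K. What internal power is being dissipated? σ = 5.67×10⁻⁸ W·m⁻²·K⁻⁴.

P ≈ 2200 W

Steady state: P = εσA T⁴.
A = 4πr² = 67.64 m²; T⁴ = (171)⁴ = 8.550×10⁸ K⁴.
P = 0.67 × 5.67×10⁻⁸ × 67.64 × 8.550×10⁸.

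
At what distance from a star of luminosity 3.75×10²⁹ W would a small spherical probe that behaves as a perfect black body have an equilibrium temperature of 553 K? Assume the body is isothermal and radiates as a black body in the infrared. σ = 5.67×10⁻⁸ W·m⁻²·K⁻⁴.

For an isothermal black-emitting sphere, (1−a)S·πr² = σ·4πr²·T⁴ ⇒ S = 4σT⁴/(1−a).
S = 4·5.67×10⁻⁸·(553)⁴/1.00 = 21210 W/m².
Flux falls as S = L/(4πd²), so d = √(L/(4πS)) = √(3.75×10²⁹/(4π·21210)).

d ≈ 1.19×10¹² m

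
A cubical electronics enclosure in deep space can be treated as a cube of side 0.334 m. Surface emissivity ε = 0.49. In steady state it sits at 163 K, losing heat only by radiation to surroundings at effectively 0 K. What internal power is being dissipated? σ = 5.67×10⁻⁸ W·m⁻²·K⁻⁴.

Steady state: P = εσA T⁴.
A = 6L² = 0.6693 m²; T⁴ = (163)⁴ = 7.059×10⁸ K⁴.
P = 0.49 × 5.67×10⁻⁸ × 0.6693 × 7.059×10⁸.

P ≈ 13.1 W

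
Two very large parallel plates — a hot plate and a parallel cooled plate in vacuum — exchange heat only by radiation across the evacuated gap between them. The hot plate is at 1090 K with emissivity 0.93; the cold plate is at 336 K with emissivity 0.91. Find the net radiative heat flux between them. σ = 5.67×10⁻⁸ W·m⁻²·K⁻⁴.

q ≈ 67500 W/m²

For two infinite grey parallel plates, q = σ(T₁⁴ − T₂⁴)/(1/ε₁ + 1/ε₂ − 1).
T₁⁴ − T₂⁴ = 1.412×10¹² − 1.275×10¹⁰ = 1.399×10¹² K⁴.
1/ε₁ + 1/ε₂ − 1 = 1.075 + 1.099 − 1 = 1.174.
q = 5.67×10⁻⁸ × 1.399×10¹² / 1.174.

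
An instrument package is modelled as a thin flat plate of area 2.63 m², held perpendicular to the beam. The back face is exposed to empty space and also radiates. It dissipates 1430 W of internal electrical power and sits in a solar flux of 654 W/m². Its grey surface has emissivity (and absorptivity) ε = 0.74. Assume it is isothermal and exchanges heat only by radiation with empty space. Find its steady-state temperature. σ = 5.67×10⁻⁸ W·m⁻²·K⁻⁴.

T ≈ 333 K

At steady state, absorbed solar power + internal power = radiated power.
Absorbed: α·S·A_cross = 0.74·654·2.630 = 1273 W (cross-section A).
Total input = 1273 + 1430 = 2703 W.
Radiated: εσ·A_surf·T⁴ with A_surf = 2A = 5.260 m².
T⁴ = 2703/(0.74·5.67×10⁻⁸·5.260) = 1.225×10¹⁰ K⁴.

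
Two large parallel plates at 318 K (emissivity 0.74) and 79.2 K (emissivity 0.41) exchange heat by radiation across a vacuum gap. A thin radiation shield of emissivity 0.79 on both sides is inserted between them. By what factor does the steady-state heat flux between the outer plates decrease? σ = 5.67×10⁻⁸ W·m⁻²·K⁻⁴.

Without shield: q₀ = σΔ(T⁴)/(1/ε₁+1/ε₂−1) with denominator 2.790.
With shield the two gaps are in series; the resistances add: (1/ε₁+1/ε_s−1)+(1/ε_s+1/ε₂−1) = 1.617+2.705 = 4.322.
Heat-flux ratio q₀/q = 4.322/2.790.

factor ≈ 1.55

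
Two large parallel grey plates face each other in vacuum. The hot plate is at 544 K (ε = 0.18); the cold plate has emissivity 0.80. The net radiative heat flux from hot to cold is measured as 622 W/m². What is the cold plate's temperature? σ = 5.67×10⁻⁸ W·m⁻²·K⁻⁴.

T₂ ≈ 393 K

q = σ(T₁⁴ − T₂⁴)/(1/ε₁ + 1/ε₂ − 1); denominator = 5.806.
T₂⁴ = T₁⁴ − q·(1/ε₁+1/ε₂−1)/σ = 8.758×10¹⁰ − 622·5.806/5.67×10⁻⁸
    = 2.389×10¹⁰ K⁴.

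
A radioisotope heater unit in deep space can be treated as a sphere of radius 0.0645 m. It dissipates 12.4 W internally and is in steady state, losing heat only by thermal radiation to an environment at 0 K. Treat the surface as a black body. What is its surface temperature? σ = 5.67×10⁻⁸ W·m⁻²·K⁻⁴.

Steady state: internal power = radiated power, P = εσA T⁴.
Radiating area A = 4πr² = 0.05228 m².
T⁴ = P/(εσA) = 12.4/(1.0·5.67×10⁻⁸·0.05228) = 4.183×10⁹ K⁴.
T = (4.183×10⁹)^(1/4).

T ≈ 254 K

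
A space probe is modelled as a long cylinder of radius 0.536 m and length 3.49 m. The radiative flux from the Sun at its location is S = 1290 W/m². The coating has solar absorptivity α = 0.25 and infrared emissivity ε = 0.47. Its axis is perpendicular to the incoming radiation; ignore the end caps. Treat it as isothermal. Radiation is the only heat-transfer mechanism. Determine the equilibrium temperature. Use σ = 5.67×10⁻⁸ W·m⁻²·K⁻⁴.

T ≈ 249 K

At equilibrium, absorbed power = emitted power.
Absorbing cross-section = 2rL = 3.741 m²; emitting surface = 2πrL = 11.75 m² (ratio π).
αS·A_cross = εσ·A_surf·T⁴  ⇒  T⁴ = αS/(ε·πσ).
T⁴ = 0.250·1290/(0.47·π·5.67×10⁻⁸) = 3.852×10⁹ K⁴.
T = (3.852×10⁹)^(1/4).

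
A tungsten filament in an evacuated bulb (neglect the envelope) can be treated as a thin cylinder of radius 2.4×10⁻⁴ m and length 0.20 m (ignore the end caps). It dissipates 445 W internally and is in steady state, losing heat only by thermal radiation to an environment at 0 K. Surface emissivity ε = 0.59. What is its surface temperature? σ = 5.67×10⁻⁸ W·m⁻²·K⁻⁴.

T ≈ 2580 K

Steady state: internal power = radiated power, P = εσA T⁴.
Radiating area A = 2πrL = 3.016×10⁻⁴ m².
T⁴ = P/(εσA) = 445/(0.59·5.67×10⁻⁸·3.016×10⁻⁴) = 4.411×10¹³ K⁴.
T = (4.411×10¹³)^(1/4).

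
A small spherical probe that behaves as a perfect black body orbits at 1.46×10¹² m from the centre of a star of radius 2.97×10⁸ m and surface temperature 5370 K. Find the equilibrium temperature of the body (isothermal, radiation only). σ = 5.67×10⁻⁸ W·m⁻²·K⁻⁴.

The star's surface emits σT_*⁴; at distance d the flux is S = σT_*⁴(R_*/d)².
S = 5.67×10⁻⁸·(5370)⁴·(2.97×10⁸/1.46×10¹²)² = 1.951 W/m².
For an isothermal sphere T⁴ = (1−a)S/(4σ) = 8.603×10⁶ K⁴.

T ≈ 54.2 K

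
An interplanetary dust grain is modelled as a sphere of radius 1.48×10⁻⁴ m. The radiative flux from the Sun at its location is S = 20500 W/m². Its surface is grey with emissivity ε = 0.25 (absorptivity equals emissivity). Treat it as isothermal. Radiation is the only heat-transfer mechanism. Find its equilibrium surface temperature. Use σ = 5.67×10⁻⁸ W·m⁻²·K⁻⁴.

T ≈ 548 K

At equilibrium, absorbed power = emitted power.
Absorbing cross-section = πr² = 6.881×10⁻⁸ m²; emitting surface = 4πr² = 2.753×10⁻⁷ m² (ratio 4).
εS·A_cross = εσ·A_surf·T⁴  ⇒  T⁴ = S/(4σ)   (ε cancels).
T⁴ = 20500/(4·5.67×10⁻⁸) = 9.039×10¹⁰ K⁴.
T = (9.039×10¹⁰)^(1/4).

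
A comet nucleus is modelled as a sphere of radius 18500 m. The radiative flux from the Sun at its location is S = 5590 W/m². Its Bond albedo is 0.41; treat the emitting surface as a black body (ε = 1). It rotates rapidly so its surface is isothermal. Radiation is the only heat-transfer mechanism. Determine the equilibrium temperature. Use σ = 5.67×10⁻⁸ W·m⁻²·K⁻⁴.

At equilibrium, absorbed power = emitted power.
Absorbing cross-section = πr² = 1.075×10⁹ m²; emitting surface = 4πr² = 4.301×10⁹ m² (ratio 4).
(1−a)S·A_cross = εσ·A_surf·T⁴  ⇒  T⁴ = (1−a)S/(4σ).
T⁴ = 0.590·5590/(4·5.67×10⁻⁸) = 1.454×10¹⁰ K⁴.
T = (1.454×10¹⁰)^(1/4).

T ≈ 347 K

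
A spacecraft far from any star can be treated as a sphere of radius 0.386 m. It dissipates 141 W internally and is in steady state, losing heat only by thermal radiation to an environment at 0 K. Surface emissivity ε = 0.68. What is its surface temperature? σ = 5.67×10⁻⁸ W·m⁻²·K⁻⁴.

T ≈ 210 K

Steady state: internal power = radiated power, P = εσA T⁴.
Radiating area A = 4πr² = 1.872 m².
T⁴ = P/(εσA) = 141/(0.68·5.67×10⁻⁸·1.872) = 1.953×10⁹ K⁴.
T = (1.953×10⁹)^(1/4).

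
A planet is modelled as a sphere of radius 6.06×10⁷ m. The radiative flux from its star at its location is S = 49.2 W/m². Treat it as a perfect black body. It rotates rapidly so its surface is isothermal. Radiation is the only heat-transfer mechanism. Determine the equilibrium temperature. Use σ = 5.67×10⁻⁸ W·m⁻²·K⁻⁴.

At equilibrium, absorbed power = emitted power.
Absorbing cross-section = πr² = 1.154×10¹⁶ m²; emitting surface = 4πr² = 4.615×10¹⁶ m² (ratio 4).
S·A_cross = εσ·A_surf·T⁴  ⇒  T⁴ = S/(4σ).
T⁴ = 1.00·49.2/(4·5.67×10⁻⁸) = 2.169×10⁸ K⁴.
T = (2.169×10⁸)^(1/4).

T ≈ 121 K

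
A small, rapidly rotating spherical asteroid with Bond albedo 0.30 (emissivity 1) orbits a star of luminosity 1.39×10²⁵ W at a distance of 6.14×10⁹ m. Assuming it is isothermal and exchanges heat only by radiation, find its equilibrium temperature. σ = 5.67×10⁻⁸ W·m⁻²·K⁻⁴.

T ≈ 549 K

First find the stellar flux at distance d: S = L/(4πd²) = 1.39×10²⁵/(4π·(6.14×10⁹)²) = 29340 W/m².
For an isothermal sphere, absorbed (1−a)S·πr² = emitted σ·4πr²·T⁴, so T⁴ = (1−a)S/(4σ).
T⁴ = 0.700·29340/(4·5.67×10⁻⁸) = 9.056×10¹⁰ K⁴.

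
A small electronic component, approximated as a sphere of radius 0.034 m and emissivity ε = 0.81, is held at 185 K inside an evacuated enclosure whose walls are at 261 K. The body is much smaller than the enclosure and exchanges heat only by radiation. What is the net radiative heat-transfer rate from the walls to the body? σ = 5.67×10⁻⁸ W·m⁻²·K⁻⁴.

For a small grey body in a large enclosure: P_net = εσA(T_body⁴ − T_wall⁴).
A = 4πr² = 0.01453 m²; T_body⁴ − T_wall⁴ = 1.171×10⁹ − 4.640×10⁹ = -3.469×10⁹ K⁴.
|P_net| = 0.81·5.67×10⁻⁸·0.01453·3.469×10⁹.

P_net ≈ 2.31 W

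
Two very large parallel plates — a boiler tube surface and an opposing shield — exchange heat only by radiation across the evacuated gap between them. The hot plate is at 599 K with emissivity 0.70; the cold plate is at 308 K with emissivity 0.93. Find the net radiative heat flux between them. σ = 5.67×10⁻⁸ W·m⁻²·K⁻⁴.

q ≈ 4510 W/m²

For two infinite grey parallel plates, q = σ(T₁⁴ − T₂⁴)/(1/ε₁ + 1/ε₂ − 1).
T₁⁴ − T₂⁴ = 1.287×10¹¹ − 8.999×10⁹ = 1.197×10¹¹ K⁴.
1/ε₁ + 1/ε₂ − 1 = 1.429 + 1.075 − 1 = 1.504.
q = 5.67×10⁻⁸ × 1.197×10¹¹ / 1.504.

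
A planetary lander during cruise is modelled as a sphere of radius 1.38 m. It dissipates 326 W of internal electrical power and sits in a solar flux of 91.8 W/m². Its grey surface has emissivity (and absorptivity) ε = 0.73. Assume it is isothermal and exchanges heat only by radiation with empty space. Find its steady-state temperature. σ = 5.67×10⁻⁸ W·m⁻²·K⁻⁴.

At steady state, absorbed solar power + internal power = radiated power.
Absorbed: α·S·A_cross = 0.73·91.8·5.983 = 400.9 W (cross-section πr²).
Total input = 400.9 + 326 = 726.9 W.
Radiated: εσ·A_surf·T⁴ with A_surf = 4πr² = 23.93 m².
T⁴ = 726.9/(0.73·5.67×10⁻⁸·23.93) = 7.339×10⁸ K⁴.

T ≈ 165 K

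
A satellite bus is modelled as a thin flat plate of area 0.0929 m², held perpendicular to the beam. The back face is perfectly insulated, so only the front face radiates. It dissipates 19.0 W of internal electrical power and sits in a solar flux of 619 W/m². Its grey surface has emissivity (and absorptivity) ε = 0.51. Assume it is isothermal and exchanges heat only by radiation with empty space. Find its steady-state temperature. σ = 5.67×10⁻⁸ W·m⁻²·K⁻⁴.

T ≈ 366 K

At steady state, absorbed solar power + internal power = radiated power.
Absorbed: α·S·A_cross = 0.51·619·0.09290 = 29.33 W (cross-section A).
Total input = 29.33 + 19.0 = 48.33 W.
Radiated: εσ·A_surf·T⁴ with A_surf = A = 0.09290 m².
T⁴ = 48.33/(0.51·5.67×10⁻⁸·0.09290) = 1.799×10¹⁰ K⁴.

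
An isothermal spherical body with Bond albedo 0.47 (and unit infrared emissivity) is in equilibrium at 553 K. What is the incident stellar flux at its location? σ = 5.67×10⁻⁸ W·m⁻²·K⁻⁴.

(1−a)S·πr² = σ·4πr²·T⁴ ⇒ S = 4σT⁴/(1−a).
S = 4·5.67×10⁻⁸·9.352×10¹⁰/0.530.

S ≈ 40000 W/m²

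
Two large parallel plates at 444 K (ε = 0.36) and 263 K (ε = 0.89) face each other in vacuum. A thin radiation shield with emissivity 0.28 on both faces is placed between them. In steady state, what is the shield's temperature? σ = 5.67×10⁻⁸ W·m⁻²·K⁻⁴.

T_s ≈ 370 K

In steady state the net flux on the hot side equals that on the cold side.
σ(T₁⁴−T_s⁴)/D₁ = σ(T_s⁴−T₂⁴)/D₂, with D₁ = 1/ε₁+1/ε_s−1 = 5.349, D₂ = 1/ε_s+1/ε₂−1 = 3.695.
Solve for T_s⁴: T_s⁴ = (D₂·T₁⁴ + D₁·T₂⁴)/(D₁+D₂) = 1.871×10¹⁰ K⁴.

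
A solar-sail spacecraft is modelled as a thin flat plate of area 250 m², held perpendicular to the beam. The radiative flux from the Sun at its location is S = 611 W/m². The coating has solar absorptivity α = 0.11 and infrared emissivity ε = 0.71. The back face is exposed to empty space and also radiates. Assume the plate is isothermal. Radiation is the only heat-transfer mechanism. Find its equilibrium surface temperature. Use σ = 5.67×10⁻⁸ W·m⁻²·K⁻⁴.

At equilibrium, absorbed power = emitted power.
Absorbing cross-section = A = 250.0 m²; emitting surface = 2A = 500.0 m² (ratio 2).
αS·A_cross = εσ·A_surf·T⁴  ⇒  T⁴ = αS/(ε·2σ).
T⁴ = 0.110·611/(0.71·2·5.67×10⁻⁸) = 8.348×10⁸ K⁴.
T = (8.348×10⁸)^(1/4).

T ≈ 170 K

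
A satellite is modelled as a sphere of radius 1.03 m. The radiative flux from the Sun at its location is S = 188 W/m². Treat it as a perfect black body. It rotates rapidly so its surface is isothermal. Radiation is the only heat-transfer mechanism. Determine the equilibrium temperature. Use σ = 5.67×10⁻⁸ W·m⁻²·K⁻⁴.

T ≈ 170 K

At equilibrium, absorbed power = emitted power.
Absorbing cross-section = πr² = 3.333 m²; emitting surface = 4πr² = 13.33 m² (ratio 4).
S·A_cross = εσ·A_surf·T⁴  ⇒  T⁴ = S/(4σ).
T⁴ = 1.00·188/(4·5.67×10⁻⁸) = 8.289×10⁸ K⁴.
T = (8.289×10⁸)^(1/4).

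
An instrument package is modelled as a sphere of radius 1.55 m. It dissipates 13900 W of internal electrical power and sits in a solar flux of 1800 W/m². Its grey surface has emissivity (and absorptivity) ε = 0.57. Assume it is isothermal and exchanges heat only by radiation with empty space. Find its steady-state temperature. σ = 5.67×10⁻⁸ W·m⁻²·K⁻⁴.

T ≈ 386 K

At steady state, absorbed solar power + internal power = radiated power.
Absorbed: α·S·A_cross = 0.57·1800·7.548 = 7744 W (cross-section πr²).
Total input = 7744 + 13900 = 21640 W.
Radiated: εσ·A_surf·T⁴ with A_surf = 4πr² = 30.19 m².
T⁴ = 21640/(0.57·5.67×10⁻⁸·30.19) = 2.218×10¹⁰ K⁴.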